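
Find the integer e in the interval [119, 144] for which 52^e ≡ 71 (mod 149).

Compute 52^119 mod 149 = 109, then multiply by 52 repeatedly:
  52^119=109  52^120=6  52^121=14  52^122=132  52^123=10
  52^124=73  52^125=71
Found 71 at exponent 125.

125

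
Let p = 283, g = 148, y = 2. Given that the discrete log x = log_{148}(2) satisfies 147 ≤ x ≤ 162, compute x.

159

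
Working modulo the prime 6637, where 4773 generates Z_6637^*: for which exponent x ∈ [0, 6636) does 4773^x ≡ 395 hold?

1561

Baby-step giant-step with m = ceil(sqrt(6636)) = 82.
Baby table (4773^j mod 6637 for j=0..81):
  0:1  1:4773  2:3345  3:3700  4:5680  5:5132  6:4506  7:3258
  8:6580  9:56  10:1808  11:1484  12:1453  13:6141  14:2001  15:130
  16:3249  17:3445  18:3136  19:1693  20:3460  21:1724  22:5409  23:5864
  24:643  25:2745  26:447  27:3054  28:1890  29:1287  30:3626  31:4239
  32:3171  33:2823  34:1069  35:5121  36:5099  37:6285  38:5702  39:3946
  40:5089  41:5014  42:5437  43:131  44:1385  45:153  46:199  47:736
  48:1955  49:6230  50:2030  51:5807  52:699  53:4553  54:1931  55:4507
  56:1394  57:3288  58:3756  59:851  60:6616  61:5959  62:2762  63:1944
  64:186  65:5057  66:4929  67:4589  68:1197  69:5461  70:1854  71:2021
  72:2672  73:3779  74:4438  75:3907  76:4778  77:662  78:514  79:4269
  80:347  81:3618
Giant step factor: 4773^(-82) ≡ 3956 (mod 6637).
Scan 395·3956^i mod 6637 for i = 0, 1, …:
  i=0: 395   i=1: 2925   i=2: 3009   i=3: 3463
  i=4: 860   i=5: 4016   i=6: 4955   i=7: 2919
  i=8: 5821   i=9: 4123     …   i=18: 2088
  i=19: 3700
Match at i=19, j=3: x = 19·82 + 3 = 1561.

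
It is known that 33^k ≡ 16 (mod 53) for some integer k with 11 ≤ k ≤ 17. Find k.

16

Compute 33^11 mod 53 = 41, then multiply by 33 repeatedly:
  33^11=41  33^12=28  33^13=23  33^14=17  33^15=31
  33^16=16
Found 16 at exponent 16.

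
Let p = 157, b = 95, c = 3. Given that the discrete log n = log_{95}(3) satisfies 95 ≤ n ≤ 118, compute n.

98

Compute 95^95 mod 157 = 77, then multiply by 95 repeatedly:
  95^95=77  95^96=93  95^97=43  95^98=3
Found 3 at exponent 98.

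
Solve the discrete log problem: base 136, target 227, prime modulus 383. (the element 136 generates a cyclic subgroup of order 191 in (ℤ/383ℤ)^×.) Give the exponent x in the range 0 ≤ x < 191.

118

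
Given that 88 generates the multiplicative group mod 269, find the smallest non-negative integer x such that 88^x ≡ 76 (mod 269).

185

Baby-step giant-step with m = ceil(sqrt(268)) = 17.
Baby table (88^j mod 269 for j=0..16):
  0:1  1:88  2:212  3:95  4:21  5:234  6:148  7:112
  8:172  9:72  10:149  11:200  12:115  13:167  14:170  15:165
  16:263
Giant step factor: 88^(-17) ≡ 27 (mod 269).
Scan 76·27^i mod 269 for i = 0, 1, …:
  i=0: 76   i=1: 169   i=2: 259   i=3: 268
  i=4: 242   i=5: 78   i=6: 223   i=7: 103
  i=8: 91   i=9: 36   i=10: 165
Match at i=10, j=15: x = 10·17 + 15 = 185.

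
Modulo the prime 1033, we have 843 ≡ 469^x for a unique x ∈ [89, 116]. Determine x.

Compute 469^89 mod 1033 = 801, then multiply by 469 repeatedly:
  469^89=801  469^90=690  469^91=281  469^92=598  469^93=519
  469^94=656  469^95=863  469^96=844  469^97=197  469^98=456
  469^99=33  469^100=1015  469^101=855  469^102=191  469^103=741
  469^104=441  469^105=229  469^106=1002  469^107=956  469^108=42
  469^109=71  469^110=243  469^111=337  469^112=4  469^113=843
Found 843 at exponent 113.

113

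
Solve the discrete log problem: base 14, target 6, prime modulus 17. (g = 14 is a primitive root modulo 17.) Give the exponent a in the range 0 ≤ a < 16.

7

Successive powers of 14 modulo 17:
  14^0=1  14^1=14  14^2=9  14^3=7  14^4=13  14^5=12
  14^6=15  14^7=6
So 14^7 ≡ 6 (mod 17), giving a = 7.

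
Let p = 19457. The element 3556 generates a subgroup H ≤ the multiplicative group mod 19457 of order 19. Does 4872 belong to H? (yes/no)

yes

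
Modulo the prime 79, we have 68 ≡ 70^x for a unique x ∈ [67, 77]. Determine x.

Compute 70^67 mod 79 = 48, then multiply by 70 repeatedly:
  70^67=48  70^68=42  70^69=17  70^70=5  70^71=34
  70^72=10  70^73=68
Found 68 at exponent 73.

73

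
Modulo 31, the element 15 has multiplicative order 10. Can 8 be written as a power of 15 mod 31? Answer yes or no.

yes

⟨15⟩ has order 10; its elements mod 31 are {1, 2, 4, 8, 15, 16, 23, 27, 29, 30}.
8 is in this set.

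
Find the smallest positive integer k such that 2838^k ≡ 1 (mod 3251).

3250

The order of 2838 must divide p − 1 = 3250 = 2 · 5^3 · 13.
Divisors: 1, 2, 5, 10, 13, 25, 26, 50, 65, 125, 130, 250, 325, 650, 1625, 3250.
Check each in increasing order: 2838^1 ≡ 2838;  2838^2 ≡ 1517;  2838^5 ≡ 744;  2838^10 ≡ 866;  2838^13 ≡ 1957;  2838^25 ≡ 1385;  2838^26 ≡ 171;  2838^50 ≡ 135;  2838^65 ≡ 535;  2838^125 ≡ 861;  2838^130 ≡ 137;  2838^250 ≡ 93;  2838^325 ≡ 2327;  2838^650 ≡ 2014;  2838^1625 ≡ 3250;  2838^3250 ≡ 1.
Smallest exponent giving 1 is 3250.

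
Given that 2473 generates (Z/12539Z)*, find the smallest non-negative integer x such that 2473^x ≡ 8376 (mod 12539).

Baby-step giant-step with m = ceil(sqrt(12538)) = 112.
Baby table (2473^j mod 12539 for j=0..111):
  0:1  1:2473  2:9236  3:7109  4:879  5:4520  6:5711  7:4389
  8:7762  9:10756  10:4369  11:8458  12:1582  13:118  14:3417  15:11494
  16:11288  17:3410  18:6722  19:9331  20:3803  21:569  22:2769  23:1443
  24:7463  25:11130  26:1385  27:1958  28:2080  29:2850  30:1132  31:3239
  32:10165  33:9889  34:4447  35:728  36:7267  37:2904  38:9284  39:423
  40:5342  41:7199  42:10286  43:8186  44:6032  45:8265  46:775  47:10647
  48:10670  49:4854  50:4119  51:4619  52:12297  53:3406  54:9369  55:10004
  56:445  57:9592  58:9767  59:3677  60:2446  61:5160  62:8517  63:9560
  64:5865  65:9061  66:660  67:2110  68:1806  69:2354  70:3346  71:11457
  72:7560  73:231  74:7008  75:1886  76:12109  77:2425  78:3383  79:2646
  80:10739  81:12484  82:1914  83:6119  84:10253  85:1811  86:2180  87:11909
  88:9385  89:11955  90:10292  91:10485  92:11292  93:763  94:6049  95:150
  96:7319  97:6110  98:535  99:6460  100:894  101:3998  102:6322  103:10712
  104:8408  105:3322  106:2261  107:11598  108:5161  109:10990  110:6257  111:435
Giant step factor: 2473^(-112) ≡ 6132 (mod 12539).
Scan 8376·6132^i mod 12539 for i = 0, 1, …:
  i=0: 8376   i=1: 1888   i=2: 3719   i=3: 9006
  i=4: 3036   i=5: 8876   i=6: 8372   i=7: 2438
  i=8: 3328   i=9: 6343     …   i=17: 10664
  i=18: 763
Match at i=18, j=93: x = 18·112 + 93 = 2109.

2109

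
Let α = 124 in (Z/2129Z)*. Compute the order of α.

2128

The order of 124 must divide p − 1 = 2128 = 2^4 · 7 · 19.
Divisors: 1, 2, 4, 7, 8, 14, 16, 19, 28, 38, 56, 76, 112, 133, 152, 266, 304, 532, 1064, 2128.
Check each in increasing order: 124^1 ≡ 124;  124^2 ≡ 473;  124^4 ≡ 184;  124^7 ≡ 67;  124^8 ≡ 1921;  124^14 ≡ 231;  124^16 ≡ 684;  124^19 ≡ 1221;  124^28 ≡ 136;  124^38 ≡ 541;  124^56 ≡ 1464;  124^76 ≡ 1008;  124^112 ≡ 1522;  124^133 ≡ 738;  124^152 ≡ 531;  124^266 ≡ 1749;  124^304 ≡ 933;  124^532 ≡ 1757;  124^1064 ≡ 2128;  124^2128 ≡ 1.
Smallest exponent giving 1 is 2128.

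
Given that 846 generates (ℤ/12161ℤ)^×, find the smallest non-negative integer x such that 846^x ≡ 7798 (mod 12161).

Baby-step giant-step with m = ceil(sqrt(12160)) = 111.
Baby table (846^j mod 12161 for j=0..110):
  0:1  1:846  2:10378  3:11707  4:5068  5:6856  6:11540  7:9718
  8:592  9:2231  10:2471  11:10935  12:8650  13:9139  14:9359  15:903
  16:9956  17:7364  18:3512  19:3868  20:1019  21:10804  22:7273  23:11653
  24:8028  25:5850  26:11734  27:3588  28:7359  29:11443  30:622  31:3289
  32:9786  33:9476  34:2597  35:8082  36:2890  37:579  38:3394  39:1328
  40:4676  41:3571  42:5138  43:5271  44:8340  45:2260  46:2683  47:7872
  48:7645  49:10179  50:1446  51:7216  52:12075  53:210  54:7406  55:2561
  56:1948  57:6273  58:4762  59:3361  60:9893  61:2710  62:6392  63:8148
  64:10082  65:4511  66:9913  67:7469  68:7215  69:11229  70:1993  71:7860
  72:9654  73:7253  74:6894  75:7205  76:2769  77:7662  78:239  79:7618
  80:11659  81:943  82:7313  83:9010  84:9674  85:12012  86:7717  87:10286
  88:6841  89:11011  90:12141  91:7402  92:11338  93:9080  94:8089  95:8812
  96:259  97:216  98:321  99:4024  100:11385  101:198  102:9415  103:11796
  104:7396  105:6262  106:7617  107:10813  108:2726  109:7767  110:3942
Giant step factor: 846^(-111) ≡ 6443 (mod 12161).
Scan 7798·6443^i mod 12161 for i = 0, 1, …:
  i=0: 7798   i=1: 5423   i=2: 1836   i=3: 8856
  i=4: 11957   i=5: 11177   i=6: 8130   i=7: 4163
  i=8: 7204   i=9: 8996     …   i=88: 3359
  i=89: 7618
Match at i=89, j=79: x = 89·111 + 79 = 9958.

9958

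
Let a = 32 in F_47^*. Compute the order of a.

23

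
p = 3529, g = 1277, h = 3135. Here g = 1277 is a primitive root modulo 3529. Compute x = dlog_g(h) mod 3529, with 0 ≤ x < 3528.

Baby-step giant-step with m = ceil(sqrt(3528)) = 60.
Baby table (1277^j mod 3529 for j=0..59):
  0:1  1:1277  2:331  3:2736  4:162  5:2192  6:687  7:2107
  8:1541  9:2204  10:1895  11:2550  12:2612  13:619  14:3496  15:207
  16:3193  17:1466  18:1712  19:1773  20:2032  21:1049  22:2082  23:1377
  24:987  25:546  26:2029  27:747  28:1089  29:227  30:501  31:1028
  32:3497  33:1484  34:3524  35:673  36:1874  37:436  38:2719  39:3156
  40:94  41:52  42:2882  43:3096  44:1112  45:1366  46:1056  47:434
  48:165  49:2494  50:1680  51:3257  52:2027  53:1722  54:427  55:1813
  56:177  57:173  58:2123  59:799
Giant step factor: 1277^(-60) ≡ 3026 (mod 3529).
Scan 3135·3026^i mod 3529 for i = 0, 1, …:
  i=0: 3135   i=1: 558   i=2: 1646   i=3: 1377
Match at i=3, j=23: x = 3·60 + 23 = 203.

203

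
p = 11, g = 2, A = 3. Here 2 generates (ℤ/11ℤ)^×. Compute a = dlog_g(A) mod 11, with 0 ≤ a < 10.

Successive powers of 2 modulo 11:
  2^0=1  2^1=2  2^2=4  2^3=8  2^4=5  2^5=10
  2^6=9  2^7=7  2^8=3
So 2^8 ≡ 3 (mod 11), giving a = 8.

8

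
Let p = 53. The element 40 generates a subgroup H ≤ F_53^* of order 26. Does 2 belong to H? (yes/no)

no

2 ∈ ⟨40⟩ iff 2^26 ≡ 1 (mod 53), since |⟨40⟩| = 26.
2^26 mod 53 = 52.
Since 52 ≠ 1, 2 does not lie in the subgroup.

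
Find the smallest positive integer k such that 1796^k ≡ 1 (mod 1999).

The order of 1796 must divide p − 1 = 1998 = 2 · 3^3 · 37.
Divisors: 1, 2, 3, 6, 9, 18, 27, 37, 54, 74, 111, 222, 333, 666, 999, 1998.
Check each in increasing order: 1796^1 ≡ 1796;  1796^2 ≡ 1229;  1796^3 ≡ 388;  1796^6 ≡ 619;  1796^9 ≡ 292;  1796^18 ≡ 1306;  1796^27 ≡ 1542;  1796^37 ≡ 683;  1796^54 ≡ 953;  1796^74 ≡ 722;  1796^111 ≡ 1372;  1796^222 ≡ 1325;  1796^333 ≡ 809;  1796^666 ≡ 808;  1796^999 ≡ 1998;  1796^1998 ≡ 1.
Smallest exponent giving 1 is 1998.

1998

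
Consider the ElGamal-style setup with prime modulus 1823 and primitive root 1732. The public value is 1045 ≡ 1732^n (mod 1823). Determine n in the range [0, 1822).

399

Baby-step giant-step with m = ceil(sqrt(1822)) = 43.
Baby table (1732^j mod 1823 for j=0..42):
  0:1  1:1732  2:989  3:1151  4:993  5:787  6:1303  7:1745
  8:1629  9:1247  10:1372  11:935  12:596  13:454  14:615  15:548
  16:1176  17:541  18:1813  19:910  20:1048  21:1251  22:1008  23:1245
  24:1554  25:780  26:117  27:291  28:864  29:1588  30:1332  31:929
  32:1142  33:1812  34:1001  35:59  36:100  37:15  38:458  39:251
  40:858  41:311  42:867
Giant step factor: 1732^(-43) ≡ 628 (mod 1823).
Scan 1045·628^i mod 1823 for i = 0, 1, …:
  i=0: 1045   i=1: 1803   i=2: 201   i=3: 441
  i=4: 1675   i=5: 29   i=6: 1805   i=7: 1457
  i=8: 1673   i=9: 596
Match at i=9, j=12: n = 9·43 + 12 = 399.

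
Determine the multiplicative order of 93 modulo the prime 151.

The order of 93 must divide p − 1 = 150 = 2 · 3 · 5^2.
Divisors: 1, 2, 3, 5, 6, 10, 15, 25, 30, 50, 75, 150.
Check each in increasing order: 93^1 ≡ 93;  93^2 ≡ 42;  93^3 ≡ 131;  93^5 ≡ 66;  93^6 ≡ 98;  93^10 ≡ 128;  93^15 ≡ 143;  93^25 ≡ 33;  93^30 ≡ 64;  93^50 ≡ 32;  93^75 ≡ 150;  93^150 ≡ 1.
Smallest exponent giving 1 is 150.

150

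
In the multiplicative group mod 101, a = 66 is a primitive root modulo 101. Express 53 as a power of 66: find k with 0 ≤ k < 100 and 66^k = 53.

81

Baby-step giant-step with m = ceil(sqrt(100)) = 10.
Baby table (66^j mod 101 for j=0..9):
  0:1  1:66  2:13  3:50  4:68  5:44  6:76  7:67
  8:79  9:63
Giant step factor: 66^(-10) ≡ 6 (mod 101).
Scan 53·6^i mod 101 for i = 0, 1, …:
  i=0: 53   i=1: 15   i=2: 90   i=3: 35
  i=4: 8   i=5: 48   i=6: 86   i=7: 11
  i=8: 66
Match at i=8, j=1: k = 8·10 + 1 = 81.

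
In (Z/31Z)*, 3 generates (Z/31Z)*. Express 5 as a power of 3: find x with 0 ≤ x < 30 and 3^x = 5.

Successive powers of 3 modulo 31:
  3^0=1  3^1=3  3^2=9  3^3=27  3^4=19  3^5=26
  3^6=16  3^7=17  3^8=20  3^9=29  3^10=25  3^11=13
  3^12=8  3^13=24  3^14=10  3^15=30  3^16=28  3^17=22
  3^18=4  3^19=12  3^20=5
So 3^20 ≡ 5 (mod 31), giving x = 20.

20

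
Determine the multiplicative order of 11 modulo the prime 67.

66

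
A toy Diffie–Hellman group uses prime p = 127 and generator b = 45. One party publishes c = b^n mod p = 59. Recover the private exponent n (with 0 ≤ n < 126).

7

Baby-step giant-step with m = ceil(sqrt(126)) = 12.
Baby table (45^j mod 127 for j=0..11):
  0:1  1:45  2:120  3:66  4:49  5:46  6:38  7:59
  8:115  9:95  10:84  11:97
Giant step factor: 45^(-12) ≡ 100 (mod 127).
Scan 59·100^i mod 127 for i = 0, 1, …:
  i=0: 59
Match at i=0, j=7: n = 0·12 + 7 = 7.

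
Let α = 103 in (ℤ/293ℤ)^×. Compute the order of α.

292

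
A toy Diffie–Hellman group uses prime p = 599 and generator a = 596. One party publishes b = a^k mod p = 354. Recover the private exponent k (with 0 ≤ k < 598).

Baby-step giant-step with m = ceil(sqrt(598)) = 25.
Baby table (596^j mod 599 for j=0..24):
  0:1  1:596  2:9  3:572  4:81  5:356  6:130  7:209
  8:571  9:84  10:347  11:157  12:128  13:215  14:553  15:138
  16:185  17:44  18:467  19:396  20:10  21:569  22:90  23:329
  24:211
Giant step factor: 596^(-25) ≡ 229 (mod 599).
Scan 354·229^i mod 599 for i = 0, 1, …:
  i=0: 354   i=1: 201   i=2: 505   i=3: 38
  i=4: 316   i=5: 484   i=6: 21   i=7: 17
  i=8: 299   i=9: 185
Match at i=9, j=16: k = 9·25 + 16 = 241.

241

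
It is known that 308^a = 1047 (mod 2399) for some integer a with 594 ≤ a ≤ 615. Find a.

609

Compute 308^594 mod 2399 = 2308, then multiply by 308 repeatedly:
  308^594=2308  308^595=760  308^596=1377  308^597=1892  308^598=2178
  308^599=1503  308^600=2316  308^601=825  308^602=2205  308^603=223
  308^604=1512  308^605=290  308^606=557  308^607=1227  308^608=1273
  308^609=1047
Found 1047 at exponent 609.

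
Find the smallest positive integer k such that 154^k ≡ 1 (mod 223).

The order of 154 must divide p − 1 = 222 = 2 · 3 · 37.
Divisors: 1, 2, 3, 6, 37, 74, 111, 222.
Check each in increasing order: 154^1 ≡ 154;  154^2 ≡ 78;  154^3 ≡ 193;  154^6 ≡ 8;  154^37 ≡ 40;  154^74 ≡ 39;  154^111 ≡ 222;  154^222 ≡ 1.
Smallest exponent giving 1 is 222.

222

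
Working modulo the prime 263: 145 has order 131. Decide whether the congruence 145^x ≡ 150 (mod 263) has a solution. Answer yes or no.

yes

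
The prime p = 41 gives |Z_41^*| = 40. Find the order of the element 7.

40

The order of 7 must divide p − 1 = 40 = 2^3 · 5.
Divisors: 1, 2, 4, 5, 8, 10, 20, 40.
Check each in increasing order: 7^1 ≡ 7;  7^2 ≡ 8;  7^4 ≡ 23;  7^5 ≡ 38;  7^8 ≡ 37;  7^10 ≡ 9;  7^20 ≡ 40;  7^40 ≡ 1.
Smallest exponent giving 1 is 40.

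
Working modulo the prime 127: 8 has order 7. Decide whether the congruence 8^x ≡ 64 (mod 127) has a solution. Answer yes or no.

yes

⟨8⟩ has order 7; its elements mod 127 are {1, 2, 4, 8, 16, 32, 64}.
64 is in this set.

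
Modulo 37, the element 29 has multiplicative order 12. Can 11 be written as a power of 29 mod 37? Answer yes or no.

yes

⟨29⟩ has order 12; its elements mod 37 are {1, 6, 8, 10, 11, 14, 23, 26, 27, 29, 31, 36}.
11 is in this set.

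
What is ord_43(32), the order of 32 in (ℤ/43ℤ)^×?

The order of 32 must divide p − 1 = 42 = 2 · 3 · 7.
Divisors: 1, 2, 3, 6, 7, 14, 21, 42.
Check each in increasing order: 32^1 ≡ 32;  32^2 ≡ 35;  32^3 ≡ 2;  32^6 ≡ 4;  32^7 ≡ 42;  32^14 ≡ 1.
Smallest exponent giving 1 is 14.

14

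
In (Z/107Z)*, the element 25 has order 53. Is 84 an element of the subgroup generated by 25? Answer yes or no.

no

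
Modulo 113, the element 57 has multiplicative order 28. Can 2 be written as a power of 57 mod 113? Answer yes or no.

2 ∈ ⟨57⟩ iff 2^28 ≡ 1 (mod 113), since |⟨57⟩| = 28.
2^28 mod 113 = 1.
Since 1 = 1, 2 lies in the subgroup.

yes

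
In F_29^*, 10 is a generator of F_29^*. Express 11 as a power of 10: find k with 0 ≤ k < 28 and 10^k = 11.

23

Successive powers of 10 modulo 29:
  10^0=1  10^1=10  10^2=13  10^3=14  10^4=24  10^5=8
  10^6=22  10^7=17  10^8=25  10^9=18  10^10=6  10^11=2
  10^12=20  10^13=26  10^14=28  10^15=19  10^16=16  10^17=15
  10^18=5  10^19=21  10^20=7  10^21=12  10^22=4  10^23=11
So 10^23 ≡ 11 (mod 29), giving k = 23.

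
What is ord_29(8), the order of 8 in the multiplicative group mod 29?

The order of 8 must divide p − 1 = 28 = 2^2 · 7.
Divisors: 1, 2, 4, 7, 14, 28.
Check each in increasing order: 8^1 ≡ 8;  8^2 ≡ 6;  8^4 ≡ 7;  8^7 ≡ 17;  8^14 ≡ 28;  8^28 ≡ 1.
Smallest exponent giving 1 is 28.

28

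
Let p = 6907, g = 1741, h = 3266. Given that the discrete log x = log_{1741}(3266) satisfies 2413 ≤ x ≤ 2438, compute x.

2422

Compute 1741^2413 mod 6907 = 4239, then multiply by 1741 repeatedly:
  1741^2413=4239  1741^2414=3423  1741^2415=5609  1741^2416=5678  1741^2417=1481
  1741^2418=2110  1741^2419=5893  1741^2420=2818  1741^2421=2168  1741^2422=3266
Found 3266 at exponent 2422.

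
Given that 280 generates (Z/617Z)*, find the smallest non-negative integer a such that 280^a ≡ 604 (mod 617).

Baby-step giant-step with m = ceil(sqrt(616)) = 25.
Baby table (280^j mod 617 for j=0..24):
  0:1  1:280  2:41  3:374  4:447  5:526  6:434  7:588
  8:518  9:45  10:260  11:611  12:171  13:371  14:224  15:403
  16:546  17:481  18:174  19:594  20:347  21:291  22:36  23:208
  24:242
Giant step factor: 280^(-25) ≡ 129 (mod 617).
Scan 604·129^i mod 617 for i = 0, 1, …:
  i=0: 604   i=1: 174
Match at i=1, j=18: a = 1·25 + 18 = 43.

43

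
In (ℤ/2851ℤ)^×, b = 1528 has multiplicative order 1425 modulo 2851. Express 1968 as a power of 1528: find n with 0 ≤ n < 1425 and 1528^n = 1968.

Baby-step giant-step with m = ceil(sqrt(1425)) = 38.
Baby table (1528^j mod 2851 for j=0..37):
  0:1  1:1528  2:2666  3:2420  4:13  5:2758  6:446  7:99
  8:169  9:1642  10:96  11:1287  12:2197  13:1389  14:1248  15:2476
  16:51  17:951  18:1969  19:827  20:663  21:959  22:2789  23:2198
  24:66  25:1063  26:2045  27:64  28:858  29:2415  30:926  31:832
  32:2601  33:34  34:634  35:2263  36:2452  37:442
Giant step factor: 1528^(-38) ≡ 55 (mod 2851).
Scan 1968·55^i mod 2851 for i = 0, 1, …:
  i=0: 1968   i=1: 2753   i=2: 312   i=3: 54
  i=4: 119   i=5: 843   i=6: 749   i=7: 1281
  i=8: 2031   i=9: 516     …   i=26: 413
  i=27: 2758
Match at i=27, j=5: n = 27·38 + 5 = 1031.

1031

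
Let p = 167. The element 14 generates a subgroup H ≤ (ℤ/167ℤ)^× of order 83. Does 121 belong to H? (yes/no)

yes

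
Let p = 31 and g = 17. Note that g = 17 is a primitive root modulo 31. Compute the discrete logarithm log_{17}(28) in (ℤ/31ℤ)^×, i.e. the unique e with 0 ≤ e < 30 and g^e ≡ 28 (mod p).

28

Successive powers of 17 modulo 31:
  17^0=1  17^1=17  17^2=10  17^3=15  17^4=7  17^5=26
  17^6=8  17^7=12  17^8=18  17^9=27  17^10=25  17^11=22
  17^12=2  17^13=3  17^14=20  17^15=30  17^16=14  17^17=21
  17^18=16  17^19=24  17^20=5  17^21=23  17^22=19  17^23=13
  17^24=4  17^25=6  17^26=9  17^27=29  17^28=28
So 17^28 ≡ 28 (mod 31), giving e = 28.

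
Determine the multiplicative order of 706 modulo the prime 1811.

The order of 706 must divide p − 1 = 1810 = 2 · 5 · 181.
Divisors: 1, 2, 5, 10, 181, 362, 905, 1810.
Check each in increasing order: 706^1 ≡ 706;  706^2 ≡ 411;  706^5 ≡ 254;  706^10 ≡ 1131;  706^181 ≡ 619;  706^362 ≡ 1040;  706^905 ≡ 1810;  706^1810 ≡ 1.
Smallest exponent giving 1 is 1810.

1810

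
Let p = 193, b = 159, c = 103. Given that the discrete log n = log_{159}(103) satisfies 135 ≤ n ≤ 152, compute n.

Compute 159^135 mod 193 = 74, then multiply by 159 repeatedly:
  159^135=74  159^136=186  159^137=45  159^138=14  159^139=103
Found 103 at exponent 139.

139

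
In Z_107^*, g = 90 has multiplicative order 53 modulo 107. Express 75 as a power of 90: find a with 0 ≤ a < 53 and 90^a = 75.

Successive powers of 90 modulo 107:
  90^0=1  90^1=90  90^2=75
So 90^2 ≡ 75 (mod 107), giving a = 2.

2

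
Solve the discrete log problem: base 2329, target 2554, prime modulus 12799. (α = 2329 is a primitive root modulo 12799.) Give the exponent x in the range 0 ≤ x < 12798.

11722

Baby-step giant-step with m = ceil(sqrt(12798)) = 114.
Baby table (2329^j mod 12799 for j=0..113):
  0:1  1:2329  2:10264  3:9123  4:1127  5:988  6:10031  7:4024
  8:3028  9:12762  10:3420  11:4202  12:8022  13:9497  14:1841  15:24
  16:4700  17:3155  18:1369  19:1450  20:10913  21:10362  22:6983  23:8677
  24:11911  25:5286  26:11255  27:543  28:10345  29:5787  30:576  31:10408
  32:11725  33:7258  34:9202  35:5932  36:5507  37:1205  38:3464  39:4286
  40:11673  41:1341  42:233  43:5099  44:10898  45:1025  46:6611  47:12621
  48:7805  49:3265  50:1579  51:4178  52:3322  53:6342  54:472  55:11373
  56:6586  57:5592  58:7185  59:5572  60:11801  61:5076  62:8527  63:8134
  64:1566  65:12298  66:10679  67:2934  68:11419  69:11328  70:4173  71:4476
  72:6218  73:6053  74:5738  75:1646  76:6633  77:12663  78:3231  79:11986
  80:775  81:316  82:6421  83:5277  84:3093  85:10559  86:5032  87:8443
  88:4483  89:9722  90:1107  91:5604  92:9535  93:750  94:6086  95:5801
  96:7584  97:516  98:11457  99:10237  100:10235  101:5577  102:10647  103:5200
  104:2946  105:970  106:6506  107:11257  108:5201  109:5275  110:11234  111:2830
  112:12384  113:6189
Giant step factor: 2329^(-114) ≡ 6351 (mod 12799).
Scan 2554·6351^i mod 12799 for i = 0, 1, …:
  i=0: 2554   i=1: 4121   i=2: 11315   i=3: 7979
  i=4: 3388   i=5: 2069   i=6: 8445   i=7: 6385
  i=8: 3903   i=9: 9089     …   i=101: 1194
  i=102: 6086
Match at i=102, j=94: x = 102·114 + 94 = 11722.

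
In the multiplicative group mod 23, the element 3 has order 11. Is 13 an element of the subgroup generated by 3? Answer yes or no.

yes

⟨3⟩ has order 11; its elements mod 23 are {1, 2, 3, 4, 6, 8, 9, 12, 13, 16, 18}.
13 is in this set.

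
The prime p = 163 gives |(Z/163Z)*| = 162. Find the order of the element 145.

81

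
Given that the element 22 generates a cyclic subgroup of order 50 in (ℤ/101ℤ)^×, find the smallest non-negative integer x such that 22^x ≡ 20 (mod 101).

9

Baby-step giant-step with m = ceil(sqrt(50)) = 8.
Baby table (22^j mod 101 for j=0..7):
  0:1  1:22  2:80  3:43  4:37  5:6  6:31  7:76
Giant step factor: 22^(-8) ≡ 92 (mod 101).
Scan 20·92^i mod 101 for i = 0, 1, …:
  i=0: 20   i=1: 22
Match at i=1, j=1: x = 1·8 + 1 = 9.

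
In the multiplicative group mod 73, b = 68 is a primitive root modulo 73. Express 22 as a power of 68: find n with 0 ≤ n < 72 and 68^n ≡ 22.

27

Baby-step giant-step with m = ceil(sqrt(72)) = 9.
Baby table (68^j mod 73 for j=0..8):
  0:1  1:68  2:25  3:21  4:41  5:14  6:3  7:58
  8:2
Giant step factor: 68^(-9) ≡ 51 (mod 73).
Scan 22·51^i mod 73 for i = 0, 1, …:
  i=0: 22   i=1: 27   i=2: 63   i=3: 1
Match at i=3, j=0: n = 3·9 + 0 = 27.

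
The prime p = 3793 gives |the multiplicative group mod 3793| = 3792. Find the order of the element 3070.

The order of 3070 must divide p − 1 = 3792 = 2^4 · 3 · 79.
Divisors: 1, 2, 3, 4, 6, 8, 12, 16, 24, 48, 79, 158, 237, 316, 474, 632, 948, 1264, 1896, 3792.
Check each in increasing order: 3070^1 ≡ 3070;  3070^2 ≡ 3088;  3070^3 ≡ 1453;  3070^4 ≡ 142;  3070^6 ≡ 2301;  3070^8 ≡ 1199;  3070^12 ≡ 3366;  3070^16 ≡ 54;  3070^24 ≡ 265;  3070^48 ≡ 1951;  3070^79 ≡ 2802;  3070^158 ≡ 3487;  3070^237 ≡ 3599;  3070^316 ≡ 2604;  3070^474 ≡ 3499;  3070^632 ≡ 2725;  3070^948 ≡ 2990;  3070^1264 ≡ 2724;  3070^1896 ≡ 3792;  3070^3792 ≡ 1.
Smallest exponent giving 1 is 3792.

3792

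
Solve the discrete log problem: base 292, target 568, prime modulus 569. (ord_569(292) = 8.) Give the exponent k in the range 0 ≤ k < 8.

4

Successive powers of 292 modulo 569:
  292^0=1  292^1=292  292^2=483  292^3=493  292^4=568
So 292^4 ≡ 568 (mod 569), giving k = 4.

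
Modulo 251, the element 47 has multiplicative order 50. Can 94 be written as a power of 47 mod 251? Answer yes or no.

94 ∈ ⟨47⟩ iff 94^50 ≡ 1 (mod 251), since |⟨47⟩| = 50.
94^50 mod 251 = 1.
Since 1 = 1, 94 lies in the subgroup.

yes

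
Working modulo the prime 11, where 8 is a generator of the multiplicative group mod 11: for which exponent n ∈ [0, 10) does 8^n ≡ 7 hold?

Successive powers of 8 modulo 11:
  8^0=1  8^1=8  8^2=9  8^3=6  8^4=4  8^5=10
  8^6=3  8^7=2  8^8=5  8^9=7
So 8^9 ≡ 7 (mod 11), giving n = 9.

9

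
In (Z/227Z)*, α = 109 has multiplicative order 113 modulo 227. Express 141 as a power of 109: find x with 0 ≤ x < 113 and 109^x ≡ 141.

Baby-step giant-step with m = ceil(sqrt(113)) = 11.
Baby table (109^j mod 227 for j=0..10):
  0:1  1:109  2:77  3:221  4:27  5:219  6:36  7:65
  8:48  9:11  10:64
Giant step factor: 109^(-11) ≡ 160 (mod 227).
Scan 141·160^i mod 227 for i = 0, 1, …:
  i=0: 141   i=1: 87   i=2: 73   i=3: 103
  i=4: 136   i=5: 195   i=6: 101   i=7: 43
  i=8: 70   i=9: 77
Match at i=9, j=2: x = 9·11 + 2 = 101.

101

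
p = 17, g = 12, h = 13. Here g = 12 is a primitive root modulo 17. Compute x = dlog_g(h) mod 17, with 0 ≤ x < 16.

4

Successive powers of 12 modulo 17:
  12^0=1  12^1=12  12^2=8  12^3=11  12^4=13
So 12^4 ≡ 13 (mod 17), giving x = 4.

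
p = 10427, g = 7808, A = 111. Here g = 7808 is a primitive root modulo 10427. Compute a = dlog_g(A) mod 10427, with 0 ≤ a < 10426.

Baby-step giant-step with m = ceil(sqrt(10426)) = 103.
Baby table (7808^j mod 10427 for j=0..102):
  0:1  1:7808  2:8622  3:3864  4:4801  5:1143  6:9459  7:1431
  8:5931  9:2941  10:3074  11:9265  12:9021  13:1583  14:4069  15:10110
  16:6490  17:9127  18:5498  19:425  20:2614  21:4473  22:5161  23:7160
  24:6133  25:5680  26:3409  27:7768  28:9112  29:3075  30:6646  31:7216
  32:5447  33:8870  34:826  35:5522  36:131  37:1002  38:3366  39:5688
  40:3311  41:3755  42:8743  43:10202  44:5363  45:9899  46:6468  47:4183
  48:3500  49:9260  50:1262  51:181  52:5603  53:6959  54:775  55:3540
  56:8770  57:2051  58:8763  59:9957  60:544  61:3763  62:8645  63:6189
  64:4994  65:6599  66:5185  67:6866  68:4521  69:4573  70:3936  71:3919
  72:6734  73:6138  74:3012  75:4811  76:6234  77:1836  78:8790  79:1806
  80:3944  81:3821  82:2721  83:5769  84:10139  85:3528  86:8917  87:2857
  88:4103  89:4480  90:7682  91:4952  92:1900  93:8006  94:983  95:992
  96:8702  97:2884  98:6379  99:7880  100:7740  101:9455  102:1480
Giant step factor: 7808^(-103) ≡ 8226 (mod 10427).
Scan 111·8226^i mod 10427 for i = 0, 1, …:
  i=0: 111   i=1: 5937   i=2: 8121   i=3: 7984
  i=4: 7138   i=5: 2751   i=6: 3136   i=7: 338
  i=8: 6806   i=9: 3593     …   i=66: 8773
  i=67: 1431
Match at i=67, j=7: a = 67·103 + 7 = 6908.

6908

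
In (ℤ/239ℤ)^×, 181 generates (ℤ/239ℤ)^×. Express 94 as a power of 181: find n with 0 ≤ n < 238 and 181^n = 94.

233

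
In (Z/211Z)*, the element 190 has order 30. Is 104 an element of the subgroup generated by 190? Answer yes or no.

104 ∈ ⟨190⟩ iff 104^30 ≡ 1 (mod 211), since |⟨190⟩| = 30.
104^30 mod 211 = 1.
Since 1 = 1, 104 lies in the subgroup.

yes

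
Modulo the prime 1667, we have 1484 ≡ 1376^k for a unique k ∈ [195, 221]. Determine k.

221

Compute 1376^195 mod 1667 = 700, then multiply by 1376 repeatedly:
  1376^195=700  1376^196=1341  1376^197=1514  1376^198=1181  1376^199=1398
  1376^200=1597  1376^201=366  1376^202=182  1376^203=382  1376^204=527
  1376^205=7  1376^206=1297  1376^207=982  1376^208=962  1376^209=114
  1376^210=166  1376^211=37  1376^212=902  1376^213=904  1376^214=322
  1376^215=1317  1376^216=163  1376^217=910  1376^218=243  1376^219=968
  1376^220=35  1376^221=1484
Found 1484 at exponent 221.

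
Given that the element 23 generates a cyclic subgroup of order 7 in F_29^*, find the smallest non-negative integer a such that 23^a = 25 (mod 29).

5

Successive powers of 23 modulo 29:
  23^0=1  23^1=23  23^2=7  23^3=16  23^4=20  23^5=25
So 23^5 ≡ 25 (mod 29), giving a = 5.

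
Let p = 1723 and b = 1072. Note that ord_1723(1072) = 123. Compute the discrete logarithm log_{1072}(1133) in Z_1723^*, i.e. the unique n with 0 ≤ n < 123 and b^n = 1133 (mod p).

Baby-step giant-step with m = ceil(sqrt(123)) = 12.
Baby table (1072^j mod 1723 for j=0..11):
  0:1  1:1072  2:1666  3:924  4:1526  5:745  6:891  7:610
  8:903  9:1413  10:219  11:440
Giant step factor: 1072^(-12) ≡ 837 (mod 1723).
Scan 1133·837^i mod 1723 for i = 0, 1, …:
  i=0: 1133   i=1: 671   i=2: 1652   i=3: 878
  i=4: 888   i=5: 643   i=6: 615   i=7: 1301
  i=8: 1
Match at i=8, j=0: n = 8·12 + 0 = 96.

96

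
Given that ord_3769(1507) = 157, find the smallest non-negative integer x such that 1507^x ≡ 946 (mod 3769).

Baby-step giant-step with m = ceil(sqrt(157)) = 13.
Baby table (1507^j mod 3769 for j=0..12):
  0:1  1:1507  2:2111  3:241  4:1363  5:3705  6:1546  7:580
  8:3421  9:3224  10:327  11:2819  12:570
Giant step factor: 1507^(-13) ≡ 540 (mod 3769).
Scan 946·540^i mod 3769 for i = 0, 1, …:
  i=0: 946   i=1: 2025   i=2: 490   i=3: 770
  i=4: 1210   i=5: 1363
Match at i=5, j=4: x = 5·13 + 4 = 69.

69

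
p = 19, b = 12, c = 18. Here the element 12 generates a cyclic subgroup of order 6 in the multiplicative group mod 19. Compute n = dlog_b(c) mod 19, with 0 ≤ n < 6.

3

Successive powers of 12 modulo 19:
  12^0=1  12^1=12  12^2=11  12^3=18
So 12^3 ≡ 18 (mod 19), giving n = 3.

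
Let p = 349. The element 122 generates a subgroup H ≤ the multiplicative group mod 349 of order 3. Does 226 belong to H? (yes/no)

yes

226 ∈ ⟨122⟩ iff 226^3 ≡ 1 (mod 349), since |⟨122⟩| = 3.
226^3 mod 349 = 1.
Since 1 = 1, 226 lies in the subgroup.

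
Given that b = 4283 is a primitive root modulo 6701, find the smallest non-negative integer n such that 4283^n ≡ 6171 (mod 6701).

3108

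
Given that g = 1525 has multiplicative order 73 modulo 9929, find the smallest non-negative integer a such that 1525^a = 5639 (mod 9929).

Baby-step giant-step with m = ceil(sqrt(73)) = 9.
Baby table (1525^j mod 9929 for j=0..8):
  0:1  1:1525  2:2239  3:8828  4:8905  5:7182  6:863  7:5447
  8:6031
Giant step factor: 1525^(-9) ≡ 3474 (mod 9929).
Scan 5639·3474^i mod 9929 for i = 0, 1, …:
  i=0: 5639   i=1: 9898   i=2: 1525
Match at i=2, j=1: a = 2·9 + 1 = 19.

19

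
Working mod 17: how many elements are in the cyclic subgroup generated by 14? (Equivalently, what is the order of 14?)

16

The order of 14 must divide p − 1 = 16 = 2^4.
Divisors: 1, 2, 4, 8, 16.
Check each in increasing order: 14^1 ≡ 14;  14^2 ≡ 9;  14^4 ≡ 13;  14^8 ≡ 16;  14^16 ≡ 1.
Smallest exponent giving 1 is 16.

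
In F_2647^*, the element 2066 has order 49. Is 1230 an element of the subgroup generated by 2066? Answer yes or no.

yes

1230 ∈ ⟨2066⟩ iff 1230^49 ≡ 1 (mod 2647), since |⟨2066⟩| = 49.
1230^49 mod 2647 = 1.
Since 1 = 1, 1230 lies in the subgroup.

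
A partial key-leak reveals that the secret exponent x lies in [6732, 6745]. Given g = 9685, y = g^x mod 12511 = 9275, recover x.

6732

Compute 9685^6732 mod 12511 = 9275, then multiply by 9685 repeatedly:
  9685^6732=9275
Found 9275 at exponent 6732.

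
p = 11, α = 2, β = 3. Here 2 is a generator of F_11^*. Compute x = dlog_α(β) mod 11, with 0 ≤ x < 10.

Successive powers of 2 modulo 11:
  2^0=1  2^1=2  2^2=4  2^3=8  2^4=5  2^5=10
  2^6=9  2^7=7  2^8=3
So 2^8 ≡ 3 (mod 11), giving x = 8.

8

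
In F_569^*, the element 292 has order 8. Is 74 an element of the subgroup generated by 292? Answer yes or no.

no

74 ∈ ⟨292⟩ iff 74^8 ≡ 1 (mod 569), since |⟨292⟩| = 8.
74^8 mod 569 = 499.
Since 499 ≠ 1, 74 does not lie in the subgroup.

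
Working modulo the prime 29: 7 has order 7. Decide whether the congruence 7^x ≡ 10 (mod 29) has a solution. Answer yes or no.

⟨7⟩ has order 7; its elements mod 29 are {1, 7, 16, 20, 23, 24, 25}.
10 is not in this set.

no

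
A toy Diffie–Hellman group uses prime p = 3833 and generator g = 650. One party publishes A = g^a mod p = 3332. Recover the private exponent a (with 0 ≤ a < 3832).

Baby-step giant-step with m = ceil(sqrt(3832)) = 62.
Baby table (650^j mod 3833 for j=0..61):
  0:1  1:650  2:870  3:2049  4:1799  5:285  6:1266  7:2638
  8:1349  9:2926  10:732  11:508  12:562  13:1165  14:2149  15:1638
  16:2959  17:3017  18:2387  19:3018  20:3037  21:55  22:1253  23:1854
  24:1538  25:3120  26:343  27:636  28:3269  29:1368  30:3777  31:1930
  32:1109  33:246  34:2747  35:3205  36:1931  37:1759  38:1116  39:963
  40:1171  41:2216  42:3025  43:3754  44:2312  45:264  46:2948  47:3533
  48:483  49:3477  50:2413  51:753  52:2659  53:3500  54:2031  55:1598
  56:3790  57:2714  58:920  59:52  60:3136  61:3077
Giant step factor: 650^(-62) ≡ 163 (mod 3833).
Scan 3332·163^i mod 3833 for i = 0, 1, …:
  i=0: 3332   i=1: 2663   i=2: 940   i=3: 3733
  i=4: 2865   i=5: 3202   i=6: 638   i=7: 503
  i=8: 1496   i=9: 2369     …   i=42: 242
  i=43: 1116
Match at i=43, j=38: a = 43·62 + 38 = 2704.

2704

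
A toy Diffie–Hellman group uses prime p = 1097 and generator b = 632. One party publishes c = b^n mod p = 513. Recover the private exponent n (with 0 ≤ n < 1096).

324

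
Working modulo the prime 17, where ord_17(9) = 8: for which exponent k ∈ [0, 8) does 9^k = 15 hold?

Successive powers of 9 modulo 17:
  9^0=1  9^1=9  9^2=13  9^3=15
So 9^3 ≡ 15 (mod 17), giving k = 3.

3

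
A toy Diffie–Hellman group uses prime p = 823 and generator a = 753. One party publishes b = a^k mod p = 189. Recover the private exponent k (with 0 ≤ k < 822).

Baby-step giant-step with m = ceil(sqrt(822)) = 29.
Baby table (753^j mod 823 for j=0..28):
  0:1  1:753  2:785  3:191  4:621  5:149  6:269  7:99
  8:477  9:353  10:803  11:577  12:760  13:295  14:748  15:312
  16:381  17:489  18:336  19:347  20:400  21:805  22:437  23:684
  24:677  25:344  26:610  27:96  28:687
Giant step factor: 753^(-29) ≡ 608 (mod 823).
Scan 189·608^i mod 823 for i = 0, 1, …:
  i=0: 189   i=1: 515   i=2: 380   i=3: 600
  i=4: 211   i=5: 723   i=6: 102   i=7: 291
  i=8: 806   i=9: 363   i=10: 140   i=11: 351
  i=12: 251   i=13: 353
Match at i=13, j=9: k = 13·29 + 9 = 386.

386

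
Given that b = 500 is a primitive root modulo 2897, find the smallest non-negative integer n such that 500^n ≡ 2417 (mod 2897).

1550

Baby-step giant-step with m = ceil(sqrt(2896)) = 54.
Baby table (500^j mod 2897 for j=0..53):
  0:1  1:500  2:858  3:244  4:326  5:768  6:1596  7:1325
  8:1984  9:1226  10:1733  11:297  12:753  13:2787  14:43  15:1221
  16:2130  17:1801  18:2430  19:1157  20:1997  21:1932  22:1299  23:572
  24:2094  25:1183  26:512  27:1064  28:1849  29:357  30:1783  31:2121
  32:198  33:502  34:1858  35:1960  36:814  37:1420  38:235  39:1620
  40:1737  41:2297  42:1288  43:866  44:1347  45:1396  46:2720  47:1307
  48:1675  49:267  50:238  51:223  52:1414  53:132
Giant step factor: 500^(-54) ≡ 1965 (mod 2897).
Scan 2417·1965^i mod 2897 for i = 0, 1, …:
  i=0: 2417   i=1: 1222   i=2: 2514   i=3: 625
  i=4: 2694   i=5: 891   i=6: 1027   i=7: 1743
  i=8: 741   i=9: 1771     …   i=27: 2359
  i=28: 235
Match at i=28, j=38: n = 28·54 + 38 = 1550.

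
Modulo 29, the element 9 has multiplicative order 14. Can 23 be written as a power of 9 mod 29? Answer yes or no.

yes

⟨9⟩ has order 14; its elements mod 29 are {1, 4, 5, 6, 7, 9, 13, 16, 20, 22, 23, 24, 25, 28}.
23 is in this set.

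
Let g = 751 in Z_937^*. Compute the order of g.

468

The order of 751 must divide p − 1 = 936 = 2^3 · 3^2 · 13.
Divisors: 1, 2, 3, 4, 6, 8, 9, 12, 13, 18, 24, 26, 36, 39, 52, 72, 78, 104, 117, 156, 234, 312, 468, 936.
Check each in increasing order: 751^1 ≡ 751;  751^2 ≡ 864;  751^3 ≡ 460;  751^4 ≡ 644;  751^6 ≡ 775;  751^8 ≡ 582;  751^9 ≡ 440;  751^12 ≡ 8;  751^13 ≡ 386;  751^18 ≡ 578;  751^24 ≡ 64;  751^26 ≡ 13;  751^36 ≡ 512;  751^39 ≡ 333;  751^52 ≡ 169;  751^72 ≡ 721;  751^78 ≡ 323;  751^104 ≡ 451;  751^117 ≡ 741;  751^156 ≡ 322;  751^234 ≡ 936;  751^312 ≡ 614;  751^468 ≡ 1.
Smallest exponent giving 1 is 468.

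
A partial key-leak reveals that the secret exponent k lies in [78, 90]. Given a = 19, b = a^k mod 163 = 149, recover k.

79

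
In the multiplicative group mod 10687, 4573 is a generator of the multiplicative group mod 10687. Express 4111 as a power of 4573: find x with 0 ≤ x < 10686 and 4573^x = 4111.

Baby-step giant-step with m = ceil(sqrt(10686)) = 104.
Baby table (4573^j mod 10687 for j=0..103):
  0:1  1:4573  2:8557  3:6054  4:5612  5:4189  6:5193  7:1075
  8:10642  9:7955  10:10354  11:5432  12:3948  13:3861  14:1429  15:5060
  16:2025  17:5383  18:4298  19:1361  20:4019  21:7934  22:10504  23:7414
  24:5058  25:3566  26:9643  27:2877  28:824  29:6328  30:8235  31:8354
  32:7504  33:10522  34:4232  35:9466  36:5668  37:3789  38:3470  39:8802
  40:4304  41:7425  42:1926  43:1510  44:1428  45:487  46:4155  47:10016
  48:9373  49:7859  50:9513  51:6859  52:10549  53:10146  54:5391  55:8821
  56:5695  57:9703  58:10082  59:1268  60:6210  61:2971  62:3206  63:9161
  64:213  65:1532  66:5851  67:7062  68:9099  69:5236  70:5348  71:4548
  72:1102  73:5869  74:3880  75:2820  76:7338  77:10181  78:5141  79:9080
  80:3845  81:3070  82:7079  83:1344  84:1087  85:1396  86:3769  87:8193
  88:8654  89:781  90:2055  91:3642  92:4520  93:1302  94:1387  95:5360
  96:5989  97:7603  98:3708  99:7102  100:10340  101:5532  102:1707  103:4601
Giant step factor: 4573^(-104) ≡ 6481 (mod 10687).
Scan 4111·6481^i mod 10687 for i = 0, 1, …:
  i=0: 4111   i=1: 700   i=2: 5412   i=3: 438
  i=4: 6623   i=5: 4671   i=6: 7167   i=7: 3625
  i=8: 3599   i=9: 6085     …   i=58: 4132
  i=59: 8557
Match at i=59, j=2: x = 59·104 + 2 = 6138.

6138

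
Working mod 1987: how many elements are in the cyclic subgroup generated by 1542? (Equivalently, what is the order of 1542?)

The order of 1542 must divide p − 1 = 1986 = 2 · 3 · 331.
Divisors: 1, 2, 3, 6, 331, 662, 993, 1986.
Check each in increasing order: 1542^1 ≡ 1542;  1542^2 ≡ 1312;  1542^3 ≡ 338;  1542^6 ≡ 985;  1542^331 ≡ 1340;  1542^662 ≡ 1339;  1542^993 ≡ 1986;  1542^1986 ≡ 1.
Smallest exponent giving 1 is 1986.

1986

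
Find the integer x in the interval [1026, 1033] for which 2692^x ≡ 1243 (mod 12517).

1033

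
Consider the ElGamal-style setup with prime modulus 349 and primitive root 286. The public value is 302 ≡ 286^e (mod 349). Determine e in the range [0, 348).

141

Baby-step giant-step with m = ceil(sqrt(348)) = 19.
Baby table (286^j mod 349 for j=0..18):
  0:1  1:286  2:130  3:186  4:148  5:99  6:45  7:306
  8:266  9:343  10:29  11:267  12:280  13:159  14:104  15:79
  16:258  17:149  18:36
Giant step factor: 286^(-19) ≡ 2 (mod 349).
Scan 302·2^i mod 349 for i = 0, 1, …:
  i=0: 302   i=1: 255   i=2: 161   i=3: 322
  i=4: 295   i=5: 241   i=6: 133   i=7: 266
Match at i=7, j=8: e = 7·19 + 8 = 141.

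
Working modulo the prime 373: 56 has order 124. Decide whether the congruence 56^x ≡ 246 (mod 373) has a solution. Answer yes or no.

no

246 ∈ ⟨56⟩ iff 246^124 ≡ 1 (mod 373), since |⟨56⟩| = 124.
246^124 mod 373 = 88.
Since 88 ≠ 1, 246 does not lie in the subgroup.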